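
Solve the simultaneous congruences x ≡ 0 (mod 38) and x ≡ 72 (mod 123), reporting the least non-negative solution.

Write x = 0 + 38·k. Then 38·k ≡ 72 − 0 ≡ 72 (mod 123).
Need 38⁻¹ mod 123. Extended Euclid on (123, 38):
123 = 3×38 + 9
38 = 4×9 + 2
9 = 4×2 + 1
2 = 2×1 + 0
Back-substitute:
1 = 9 − 4·2
1 = −4·38 + 17·9
1 = 17·123 − 55·38
38⁻¹ ≡ 68 (mod 123), so k ≡ 68·72 ≡ 99 (mod 123).
x = 0 + 38·99 = 3762.

3762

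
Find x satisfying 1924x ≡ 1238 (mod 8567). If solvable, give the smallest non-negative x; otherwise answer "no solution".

gcd(1924, 8567):
8567 = 4·1924 + 871
1924 = 2·871 + 182
871 = 4·182 + 143
182 = 1·143 + 39
143 = 3·39 + 26
39 = 1·26 + 13
26 = 2·13 + 0
gcd = 13, but 13 ∤ 1238, so the congruence has no solution.

no solution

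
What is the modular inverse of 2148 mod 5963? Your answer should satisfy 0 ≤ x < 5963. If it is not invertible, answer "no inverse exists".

3434

gcd(5963, 2148) by repeated division:
5963 = 2*2148 + 1667
2148 = 1*1667 + 481
1667 = 3*481 + 224
481 = 2*224 + 33
224 = 6*33 + 26
33 = 1*26 + 7
26 = 3*7 + 5
7 = 1*5 + 2
5 = 2*2 + 1
2 = 2*1 + 0
gcd = 1, so the inverse exists. Back-substitute:
1 = 5 − 2·2
1 = −2·7 + 3·5
1 = 3·26 − 11·7
1 = −11·33 + 14·26
1 = 14·224 − 95·33
1 = −95·481 + 204·224
1 = 204·1667 − 707·481
1 = −707·2148 + 911·1667
1 = 911·5963 − 2529·2148
Hence 2148⁻¹ ≡ -2529 ≡ 3434 (mod 5963).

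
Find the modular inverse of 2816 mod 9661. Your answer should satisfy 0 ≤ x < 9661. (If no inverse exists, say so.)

6515

gcd(9661, 2816) by repeated division:
9661 = 3×2816 + 1213
2816 = 2×1213 + 390
1213 = 3×390 + 43
390 = 9×43 + 3
43 = 14×3 + 1
3 = 3×1 + 0
The gcd is 1. Working backward:
1 = 43 − 14·3
1 = −14·390 + 127·43
1 = 127·1213 − 395·390
1 = −395·2816 + 917·1213
1 = 917·9661 − 3146·2816
Thus 2816·(-3146) ≡ 1 (mod 9661); reducing, -3146 mod 9661 = 6515.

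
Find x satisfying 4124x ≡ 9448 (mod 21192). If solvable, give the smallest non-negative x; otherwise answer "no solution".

362

First find gcd(4124, 21192):
21192 = 5*4124 + 572
4124 = 7*572 + 120
572 = 4*120 + 92
120 = 1*92 + 28
92 = 3*28 + 8
28 = 3*8 + 4
8 = 2*4 + 0
gcd = 4 and 4 | 9448, so solutions exist. Divide through by 4: 1031x ≡ 2362 (mod 5298).
Now find 1031⁻¹ mod 5298:
5298 = 5×1031 + 143
1031 = 7×143 + 30
143 = 4×30 + 23
30 = 1×23 + 7
23 = 3×7 + 2
7 = 3×2 + 1
2 = 2×1 + 0
Back-substitute:
1 = 7 − 3·2
1 = −3·23 + 10·7
1 = 10·30 − 13·23
1 = −13·143 + 62·30
1 = 62·1031 − 447·143
1 = −447·5298 + 2297·1031
So 1031⁻¹ ≡ 2297 (mod 5298).
Then x ≡ 2297·2362 ≡ 362 (mod 5298); the smallest non-negative solution is x = 362.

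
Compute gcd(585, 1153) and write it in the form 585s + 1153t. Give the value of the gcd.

Apply Euclid's algorithm to 1153 and 585:
1153 = 1·585 + 568
585 = 1·568 + 17
568 = 33·17 + 7
17 = 2·7 + 3
7 = 2·3 + 1
3 = 3·1 + 0
gcd(585, 1153) = 1.
Working backward:
1 = 7 − 2·3
1 = −2·17 + 5·7
1 = 5·568 − 167·17
1 = −167·585 + 172·568
1 = 172·1153 − 339·585
So 1 = (172)·1153 + (-339)·585.

1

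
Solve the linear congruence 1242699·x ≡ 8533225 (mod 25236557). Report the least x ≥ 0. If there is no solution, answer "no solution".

7143987

First find gcd(1242699, 25236557):
25236557 = 20·1242699 + 382577
1242699 = 3·382577 + 94968
382577 = 4·94968 + 2705
94968 = 35·2705 + 293
2705 = 9·293 + 68
293 = 4·68 + 21
68 = 3·21 + 5
21 = 4·5 + 1
5 = 5·1 + 0
gcd = 1, so a unique solution mod 25236557 exists.
Back-substitute for the Bézout coefficients:
1 = 21 − 4·5
1 = −4·68 + 13·21
1 = 13·293 − 56·68
1 = −56·2705 + 517·293
1 = 517·94968 − 18151·2705
1 = −18151·382577 + 73121·94968
1 = 73121·1242699 − 237514·382577
1 = −237514·25236557 + 4823401·1242699
So 1242699·(4823401) ≡ 1 (mod 25236557), giving 1242699⁻¹ ≡ 4823401.
x ≡ 1242699⁻¹·8533225 ≡ 4823401·8533225 ≡ 7143987 (mod 25236557).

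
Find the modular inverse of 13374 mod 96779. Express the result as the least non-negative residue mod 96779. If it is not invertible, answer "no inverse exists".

gcd(96779, 13374) by repeated division:
96779 = 7×13374 + 3161
13374 = 4×3161 + 730
3161 = 4×730 + 241
730 = 3×241 + 7
241 = 34×7 + 3
7 = 2×3 + 1
3 = 3×1 + 0
The gcd is 1. Working backward:
1 = 7 − 2·3
1 = −2·241 + 69·7
1 = 69·730 − 209·241
1 = −209·3161 + 905·730
1 = 905·13374 − 3829·3161
1 = −3829·96779 + 27708·13374
So 13374·27708 ≡ 1 (mod 96779).

27708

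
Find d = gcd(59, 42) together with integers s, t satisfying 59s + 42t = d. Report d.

Repeated division:
59 = 1×42 + 17
42 = 2×17 + 8
17 = 2×8 + 1
8 = 8×1 + 0
gcd(59, 42) = 1.
Working backward:
1 = 17 − 2·8
1 = −2·42 + 5·17
1 = 5·59 − 7·42
So 1 = (5)·59 + (-7)·42.

1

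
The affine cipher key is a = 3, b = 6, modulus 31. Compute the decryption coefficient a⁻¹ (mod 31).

21

Extended Euclidean algorithm:
31 = 10×3 + 1
3 = 3×1 + 0
gcd = 1, so the inverse exists. Back-substitute:
1 = 31 − 10·3
Hence 3⁻¹ ≡ -10 ≡ 21 (mod 31).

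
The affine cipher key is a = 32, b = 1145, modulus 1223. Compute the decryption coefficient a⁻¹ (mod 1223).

Apply the Euclidean algorithm to 1223 and 32:
1223 = 38*32 + 7
32 = 4*7 + 4
7 = 1*4 + 3
4 = 1*3 + 1
3 = 3*1 + 0
The gcd is 1. Working backward:
1 = 4 − 3
1 = −7 + 2·4
1 = 2·32 − 9·7
1 = −9·1223 + 344·32
So 32·344 ≡ 1 (mod 1223).

344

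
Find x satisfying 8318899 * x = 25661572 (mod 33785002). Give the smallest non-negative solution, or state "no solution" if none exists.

First find gcd(8318899, 33785002):
33785002 = 4·8318899 + 509406
8318899 = 16·509406 + 168403
509406 = 3·168403 + 4197
168403 = 40·4197 + 523
4197 = 8·523 + 13
523 = 40·13 + 3
13 = 4·3 + 1
3 = 3·1 + 0
gcd = 1, so a unique solution mod 33785002 exists.
Back-substitute for the Bézout coefficients:
1 = 13 − 4·3
1 = −4·523 + 161·13
1 = 161·4197 − 1292·523
1 = −1292·168403 + 51841·4197
1 = 51841·509406 − 156815·168403
1 = −156815·8318899 + 2560881·509406
1 = 2560881·33785002 − 10400339·8318899
So 8318899·(-10400339) ≡ 1 (mod 33785002), giving 8318899⁻¹ ≡ 23384663.
x ≡ 8318899⁻¹·25661572 ≡ 23384663·25661572 ≡ 1061354 (mod 33785002).

1061354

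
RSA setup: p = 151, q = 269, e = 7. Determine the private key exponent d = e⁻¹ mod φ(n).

φ(n) = (p−1)(q−1) = 150·268 = 40200.
Need d with 7·d ≡ 1 (mod 40200). Apply the extended Euclidean algorithm:
40200 = 5742·7 + 6
7 = 1·6 + 1
6 = 6·1 + 0
Back-substitute:
1 = 7 − 6
1 = −40200 + 5743·7
So 7·5743 ≡ 1 (mod 40200), hence d = 5743.

5743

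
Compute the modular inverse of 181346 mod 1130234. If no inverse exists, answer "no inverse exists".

no inverse exists

Euclidean algorithm on 1130234, 181346:
1130234 = 6×181346 + 42158
181346 = 4×42158 + 12714
42158 = 3×12714 + 4016
12714 = 3×4016 + 666
4016 = 6×666 + 20
666 = 33×20 + 6
20 = 3×6 + 2
6 = 3×2 + 0
The gcd is 2, not 1, hence no inverse exists.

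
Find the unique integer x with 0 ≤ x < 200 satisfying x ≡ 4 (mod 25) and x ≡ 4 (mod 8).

4

Write x = 4 + 25·k. Then 25·k ≡ 4 − 4 ≡ 0 (mod 8).
Need 25⁻¹ mod 8. Extended Euclid on (8, 1):
8 = 8×1 + 0
25⁻¹ ≡ 1 (mod 8), so k ≡ 1·0 ≡ 0 (mod 8).
x = 4 + 25·0 = 4.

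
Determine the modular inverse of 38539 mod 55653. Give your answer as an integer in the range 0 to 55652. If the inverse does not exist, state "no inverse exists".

42382

Run Euclid on (55653, 38539):
55653 = 1·38539 + 17114
38539 = 2·17114 + 4311
17114 = 3·4311 + 4181
4311 = 1·4181 + 130
4181 = 32·130 + 21
130 = 6·21 + 4
21 = 5·4 + 1
4 = 4·1 + 0
The gcd is 1. Working backward:
1 = 21 − 5·4
1 = −5·130 + 31·21
1 = 31·4181 − 997·130
1 = −997·4311 + 1028·4181
1 = 1028·17114 − 4081·4311
1 = −4081·38539 + 9190·17114
1 = 9190·55653 − 13271·38539
Thus 38539·(-13271) ≡ 1 (mod 55653); reducing, -13271 mod 55653 = 42382.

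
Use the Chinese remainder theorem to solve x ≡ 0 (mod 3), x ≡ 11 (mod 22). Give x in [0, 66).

33

Write x = 0 + 3·k. Then 3·k ≡ 11 − 0 ≡ 11 (mod 22).
Need 3⁻¹ mod 22. Extended Euclid on (22, 3):
22 = 7·3 + 1
3 = 3·1 + 0
Back-substitute:
1 = 22 − 7·3
3⁻¹ ≡ 15 (mod 22), so k ≡ 15·11 ≡ 11 (mod 22).
x = 0 + 3·11 = 33.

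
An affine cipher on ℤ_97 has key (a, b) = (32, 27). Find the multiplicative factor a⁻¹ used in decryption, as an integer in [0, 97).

Run Euclid on (97, 32):
97 = 3*32 + 1
32 = 32*1 + 0
The gcd is 1. Working backward:
1 = 97 − 3·32
Thus 32·(-3) ≡ 1 (mod 97); reducing, -3 mod 97 = 94.

94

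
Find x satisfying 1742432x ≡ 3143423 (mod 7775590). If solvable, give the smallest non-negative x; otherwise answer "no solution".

no solution

gcd(1742432, 7775590):
7775590 = 4·1742432 + 805862
1742432 = 2·805862 + 130708
805862 = 6·130708 + 21614
130708 = 6·21614 + 1024
21614 = 21·1024 + 110
1024 = 9·110 + 34
110 = 3·34 + 8
34 = 4·8 + 2
8 = 4·2 + 0
gcd = 2, but 2 ∤ 3143423, so the congruence has no solution.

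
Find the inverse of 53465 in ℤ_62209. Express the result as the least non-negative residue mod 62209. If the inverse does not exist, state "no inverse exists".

gcd(62209, 53465) by repeated division:
62209 = 1×53465 + 8744
53465 = 6×8744 + 1001
8744 = 8×1001 + 736
1001 = 1×736 + 265
736 = 2×265 + 206
265 = 1×206 + 59
206 = 3×59 + 29
59 = 2×29 + 1
29 = 29×1 + 0
Since gcd(53465, 62209) = 1, back-substitute to write 1 as a combination:
1 = 59 − 2·29
1 = −2·206 + 7·59
1 = 7·265 − 9·206
1 = −9·736 + 25·265
1 = 25·1001 − 34·736
1 = −34·8744 + 297·1001
1 = 297·53465 − 1816·8744
1 = −1816·62209 + 2113·53465
So 53465·2113 ≡ 1 (mod 62209).

2113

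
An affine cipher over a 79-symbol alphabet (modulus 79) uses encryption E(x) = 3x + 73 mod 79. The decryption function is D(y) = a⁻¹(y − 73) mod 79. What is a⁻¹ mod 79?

53

Apply the Euclidean algorithm to 79 and 3:
79 = 26*3 + 1
3 = 3*1 + 0
gcd = 1, so the inverse exists. Back-substitute:
1 = 79 − 26·3
Hence 3⁻¹ ≡ -26 ≡ 53 (mod 79).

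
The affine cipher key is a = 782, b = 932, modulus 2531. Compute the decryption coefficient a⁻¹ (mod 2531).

Run Euclid on (2531, 782):
2531 = 3×782 + 185
782 = 4×185 + 42
185 = 4×42 + 17
42 = 2×17 + 8
17 = 2×8 + 1
8 = 8×1 + 0
The gcd is 1. Working backward:
1 = 17 − 2·8
1 = −2·42 + 5·17
1 = 5·185 − 22·42
1 = −22·782 + 93·185
1 = 93·2531 − 301·782
Thus 782·(-301) ≡ 1 (mod 2531); reducing, -301 mod 2531 = 2230.

2230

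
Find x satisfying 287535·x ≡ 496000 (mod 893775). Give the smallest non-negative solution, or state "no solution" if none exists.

no solution

gcd(287535, 893775):
893775 = 3·287535 + 31170
287535 = 9·31170 + 7005
31170 = 4·7005 + 3150
7005 = 2·3150 + 705
3150 = 4·705 + 330
705 = 2·330 + 45
330 = 7·45 + 15
45 = 3·15 + 0
gcd = 15, but 15 ∤ 496000, so the congruence has no solution.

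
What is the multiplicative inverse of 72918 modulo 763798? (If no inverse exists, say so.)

no inverse exists

Compute gcd(72918, 763798):
763798 = 10·72918 + 34618
72918 = 2·34618 + 3682
34618 = 9·3682 + 1480
3682 = 2·1480 + 722
1480 = 2·722 + 36
722 = 20·36 + 2
36 = 18·2 + 0
gcd(72918, 763798) = 2 ≠ 1, so 72918 has no multiplicative inverse modulo 763798.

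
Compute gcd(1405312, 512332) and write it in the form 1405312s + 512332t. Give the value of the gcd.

4

Euclidean algorithm:
1405312 = 2×512332 + 380648
512332 = 1×380648 + 131684
380648 = 2×131684 + 117280
131684 = 1×117280 + 14404
117280 = 8×14404 + 2048
14404 = 7×2048 + 68
2048 = 30×68 + 8
68 = 8×8 + 4
8 = 2×4 + 0
gcd(1405312, 512332) = 4.
Back-substituting:
4 = 68 − 8·8
4 = −8·2048 + 241·68
4 = 241·14404 − 1695·2048
4 = −1695·117280 + 13801·14404
4 = 13801·131684 − 15496·117280
4 = −15496·380648 + 44793·131684
4 = 44793·512332 − 60289·380648
4 = −60289·1405312 + 165371·512332
So 4 = (-60289)·1405312 + (165371)·512332.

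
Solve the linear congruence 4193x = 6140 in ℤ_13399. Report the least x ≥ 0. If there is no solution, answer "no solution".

4226

First find gcd(4193, 13399):
13399 = 3·4193 + 820
4193 = 5·820 + 93
820 = 8·93 + 76
93 = 1·76 + 17
76 = 4·17 + 8
17 = 2·8 + 1
8 = 8·1 + 0
gcd = 1, so a unique solution mod 13399 exists.
Back-substitute for the Bézout coefficients:
1 = 17 − 2·8
1 = −2·76 + 9·17
1 = 9·93 − 11·76
1 = −11·820 + 97·93
1 = 97·4193 − 496·820
1 = −496·13399 + 1585·4193
So 4193·(1585) ≡ 1 (mod 13399), giving 4193⁻¹ ≡ 1585.
x ≡ 4193⁻¹·6140 ≡ 1585·6140 ≡ 4226 (mod 13399).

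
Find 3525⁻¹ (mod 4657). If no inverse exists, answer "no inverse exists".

Run Euclid on (4657, 3525):
4657 = 1·3525 + 1132
3525 = 3·1132 + 129
1132 = 8·129 + 100
129 = 1·100 + 29
100 = 3·29 + 13
29 = 2·13 + 3
13 = 4·3 + 1
3 = 3·1 + 0
gcd = 1, so the inverse exists. Back-substitute:
1 = 13 − 4·3
1 = −4·29 + 9·13
1 = 9·100 − 31·29
1 = −31·129 + 40·100
1 = 40·1132 − 351·129
1 = −351·3525 + 1093·1132
1 = 1093·4657 − 1444·3525
Thus 3525·(-1444) ≡ 1 (mod 4657); reducing, -1444 mod 4657 = 3213.

3213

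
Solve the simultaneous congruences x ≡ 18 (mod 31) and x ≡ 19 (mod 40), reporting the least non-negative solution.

Write x = 18 + 31·k. Then 31·k ≡ 19 − 18 ≡ 1 (mod 40).
Need 31⁻¹ mod 40. Extended Euclid on (40, 31):
40 = 1*31 + 9
31 = 3*9 + 4
9 = 2*4 + 1
4 = 4*1 + 0
Back-substitute:
1 = 9 − 2·4
1 = −2·31 + 7·9
1 = 7·40 − 9·31
31⁻¹ ≡ 31 (mod 40), so k ≡ 31·1 ≡ 31 (mod 40).
x = 18 + 31·31 = 979.

979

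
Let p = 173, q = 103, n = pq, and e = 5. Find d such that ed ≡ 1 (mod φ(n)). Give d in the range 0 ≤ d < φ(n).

φ(n) = (p−1)(q−1) = 172·102 = 17544.
Need d with 5·d ≡ 1 (mod 17544). Apply the extended Euclidean algorithm:
17544 = 3508×5 + 4
5 = 1×4 + 1
4 = 4×1 + 0
Back-substitute:
1 = 5 − 4
1 = −17544 + 3509·5
So 5·3509 ≡ 1 (mod 17544), hence d = 3509.

3509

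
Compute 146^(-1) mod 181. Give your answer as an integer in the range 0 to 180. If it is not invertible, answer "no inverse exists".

Apply the Euclidean algorithm to 181 and 146:
181 = 1*146 + 35
146 = 4*35 + 6
35 = 5*6 + 5
6 = 1*5 + 1
5 = 5*1 + 0
Since gcd(146, 181) = 1, back-substitute to write 1 as a combination:
1 = 6 − 5
1 = −35 + 6·6
1 = 6·146 − 25·35
1 = −25·181 + 31·146
So 146·31 ≡ 1 (mod 181).

31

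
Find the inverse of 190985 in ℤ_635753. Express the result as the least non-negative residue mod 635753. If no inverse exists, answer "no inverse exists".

gcd(635753, 190985) by repeated division:
635753 = 3·190985 + 62798
190985 = 3·62798 + 2591
62798 = 24·2591 + 614
2591 = 4·614 + 135
614 = 4·135 + 74
135 = 1·74 + 61
74 = 1·61 + 13
61 = 4·13 + 9
13 = 1·9 + 4
9 = 2·4 + 1
4 = 4·1 + 0
gcd = 1, so the inverse exists. Back-substitute:
1 = 9 − 2·4
1 = −2·13 + 3·9
1 = 3·61 − 14·13
1 = −14·74 + 17·61
1 = 17·135 − 31·74
1 = −31·614 + 141·135
1 = 141·2591 − 595·614
1 = −595·62798 + 14421·2591
1 = 14421·190985 − 43858·62798
1 = −43858·635753 + 145995·190985
So 190985·145995 ≡ 1 (mod 635753).

145995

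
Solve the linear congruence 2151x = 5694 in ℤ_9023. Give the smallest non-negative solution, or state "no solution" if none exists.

First find gcd(2151, 9023):
9023 = 4×2151 + 419
2151 = 5×419 + 56
419 = 7×56 + 27
56 = 2×27 + 2
27 = 13×2 + 1
2 = 2×1 + 0
gcd = 1, so a unique solution mod 9023 exists.
Back-substitute for the Bézout coefficients:
1 = 27 − 13·2
1 = −13·56 + 27·27
1 = 27·419 − 202·56
1 = −202·2151 + 1037·419
1 = 1037·9023 − 4350·2151
So 2151·(-4350) ≡ 1 (mod 9023), giving 2151⁻¹ ≡ 4673.
x ≡ 2151⁻¹·5694 ≡ 4673·5694 ≡ 8258 (mod 9023).

8258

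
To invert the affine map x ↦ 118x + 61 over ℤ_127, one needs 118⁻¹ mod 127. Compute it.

Extended Euclidean algorithm:
127 = 1×118 + 9
118 = 13×9 + 1
9 = 9×1 + 0
gcd = 1, so the inverse exists. Back-substitute:
1 = 118 − 13·9
1 = −13·127 + 14·118
So 118·14 ≡ 1 (mod 127).

14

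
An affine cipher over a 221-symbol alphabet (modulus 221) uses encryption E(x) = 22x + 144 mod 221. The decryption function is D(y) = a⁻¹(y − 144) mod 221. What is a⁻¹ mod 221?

211

gcd(221, 22) by repeated division:
221 = 10×22 + 1
22 = 22×1 + 0
gcd = 1, so the inverse exists. Back-substitute:
1 = 221 − 10·22
Thus 22·(-10) ≡ 1 (mod 221); reducing, -10 mod 221 = 211.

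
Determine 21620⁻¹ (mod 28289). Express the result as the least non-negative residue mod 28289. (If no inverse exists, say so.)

24378

Apply the Euclidean algorithm to 28289 and 21620:
28289 = 1·21620 + 6669
21620 = 3·6669 + 1613
6669 = 4·1613 + 217
1613 = 7·217 + 94
217 = 2·94 + 29
94 = 3·29 + 7
29 = 4·7 + 1
7 = 7·1 + 0
Since gcd(21620, 28289) = 1, back-substitute to write 1 as a combination:
1 = 29 − 4·7
1 = −4·94 + 13·29
1 = 13·217 − 30·94
1 = −30·1613 + 223·217
1 = 223·6669 − 922·1613
1 = −922·21620 + 2989·6669
1 = 2989·28289 − 3911·21620
Hence 21620⁻¹ ≡ -3911 ≡ 24378 (mod 28289).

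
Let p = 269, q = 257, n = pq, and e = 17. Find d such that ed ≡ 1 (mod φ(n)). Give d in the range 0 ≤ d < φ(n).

52465

φ(n) = (p−1)(q−1) = 268·256 = 68608.
Need d with 17·d ≡ 1 (mod 68608). Apply the extended Euclidean algorithm:
68608 = 4035·17 + 13
17 = 1·13 + 4
13 = 3·4 + 1
4 = 4·1 + 0
Back-substitute:
1 = 13 − 3·4
1 = −3·17 + 4·13
1 = 4·68608 − 16143·17
So 17·(-16143) ≡ 1 (mod 68608), hence d ≡ -16143 ≡ 52465 (mod 68608).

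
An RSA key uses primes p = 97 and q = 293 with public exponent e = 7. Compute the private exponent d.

φ(n) = (p−1)(q−1) = 96·292 = 28032.
Need d with 7·d ≡ 1 (mod 28032). Apply the extended Euclidean algorithm:
28032 = 4004*7 + 4
7 = 1*4 + 3
4 = 1*3 + 1
3 = 3*1 + 0
Back-substitute:
1 = 4 − 3
1 = −7 + 2·4
1 = 2·28032 − 8009·7
So 7·(-8009) ≡ 1 (mod 28032), hence d ≡ -8009 ≡ 20023 (mod 28032).

20023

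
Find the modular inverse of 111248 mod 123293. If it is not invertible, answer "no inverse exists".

28579

Extended Euclidean algorithm:
123293 = 1·111248 + 12045
111248 = 9·12045 + 2843
12045 = 4·2843 + 673
2843 = 4·673 + 151
673 = 4·151 + 69
151 = 2·69 + 13
69 = 5·13 + 4
13 = 3·4 + 1
4 = 4·1 + 0
The gcd is 1. Working backward:
1 = 13 − 3·4
1 = −3·69 + 16·13
1 = 16·151 − 35·69
1 = −35·673 + 156·151
1 = 156·2843 − 659·673
1 = −659·12045 + 2792·2843
1 = 2792·111248 − 25787·12045
1 = −25787·123293 + 28579·111248
So 111248·28579 ≡ 1 (mod 123293).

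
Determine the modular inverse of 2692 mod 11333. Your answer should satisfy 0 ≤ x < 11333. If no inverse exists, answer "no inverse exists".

10992

Run Euclid on (11333, 2692):
11333 = 4*2692 + 565
2692 = 4*565 + 432
565 = 1*432 + 133
432 = 3*133 + 33
133 = 4*33 + 1
33 = 33*1 + 0
gcd = 1, so the inverse exists. Back-substitute:
1 = 133 − 4·33
1 = −4·432 + 13·133
1 = 13·565 − 17·432
1 = −17·2692 + 81·565
1 = 81·11333 − 341·2692
Thus 2692·(-341) ≡ 1 (mod 11333); reducing, -341 mod 11333 = 10992.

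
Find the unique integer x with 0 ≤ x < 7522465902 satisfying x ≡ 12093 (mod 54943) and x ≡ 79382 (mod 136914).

Write x = 12093 + 54943·k. Then 54943·k ≡ 79382 − 12093 ≡ 67289 (mod 136914).
Need 54943⁻¹ mod 136914. Extended Euclid on (136914, 54943):
136914 = 2·54943 + 27028
54943 = 2·27028 + 887
27028 = 30·887 + 418
887 = 2·418 + 51
418 = 8·51 + 10
51 = 5·10 + 1
10 = 10·1 + 0
Back-substitute:
1 = 51 − 5·10
1 = −5·418 + 41·51
1 = 41·887 − 87·418
1 = −87·27028 + 2651·887
1 = 2651·54943 − 5389·27028
1 = −5389·136914 + 13429·54943
54943⁻¹ ≡ 13429 (mod 136914), so k ≡ 13429·67289 ≡ 128495 (mod 136914).
x = 12093 + 54943·128495 = 7059912878.

7059912878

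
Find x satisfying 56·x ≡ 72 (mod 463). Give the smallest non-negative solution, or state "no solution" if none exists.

First find gcd(56, 463):
463 = 8*56 + 15
56 = 3*15 + 11
15 = 1*11 + 4
11 = 2*4 + 3
4 = 1*3 + 1
3 = 3*1 + 0
gcd = 1, so a unique solution mod 463 exists.
Back-substitute for the Bézout coefficients:
1 = 4 − 3
1 = −11 + 3·4
1 = 3·15 − 4·11
1 = −4·56 + 15·15
1 = 15·463 − 124·56
So 56·(-124) ≡ 1 (mod 463), giving 56⁻¹ ≡ 339.
x ≡ 56⁻¹·72 ≡ 339·72 ≡ 332 (mod 463).

332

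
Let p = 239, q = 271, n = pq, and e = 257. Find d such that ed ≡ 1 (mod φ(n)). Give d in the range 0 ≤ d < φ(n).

19253

φ(n) = (p−1)(q−1) = 238·270 = 64260.
Need d with 257·d ≡ 1 (mod 64260). Apply the extended Euclidean algorithm:
64260 = 250·257 + 10
257 = 25·10 + 7
10 = 1·7 + 3
7 = 2·3 + 1
3 = 3·1 + 0
Back-substitute:
1 = 7 − 2·3
1 = −2·10 + 3·7
1 = 3·257 − 77·10
1 = −77·64260 + 19253·257
So 257·19253 ≡ 1 (mod 64260), hence d = 19253.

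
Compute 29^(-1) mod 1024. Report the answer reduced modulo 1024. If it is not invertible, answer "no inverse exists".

565

Run Euclid on (1024, 29):
1024 = 35×29 + 9
29 = 3×9 + 2
9 = 4×2 + 1
2 = 2×1 + 0
Since gcd(29, 1024) = 1, back-substitute to write 1 as a combination:
1 = 9 − 4·2
1 = −4·29 + 13·9
1 = 13·1024 − 459·29
Thus 29·(-459) ≡ 1 (mod 1024); reducing, -459 mod 1024 = 565.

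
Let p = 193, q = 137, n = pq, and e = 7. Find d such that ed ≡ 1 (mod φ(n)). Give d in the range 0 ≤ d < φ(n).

11191

φ(n) = (p−1)(q−1) = 192·136 = 26112.
Need d with 7·d ≡ 1 (mod 26112). Apply the extended Euclidean algorithm:
26112 = 3730*7 + 2
7 = 3*2 + 1
2 = 2*1 + 0
Back-substitute:
1 = 7 − 3·2
1 = −3·26112 + 11191·7
So 7·11191 ≡ 1 (mod 26112), hence d = 11191.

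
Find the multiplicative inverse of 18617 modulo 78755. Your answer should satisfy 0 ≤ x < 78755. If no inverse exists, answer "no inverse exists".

Run Euclid on (78755, 18617):
78755 = 4×18617 + 4287
18617 = 4×4287 + 1469
4287 = 2×1469 + 1349
1469 = 1×1349 + 120
1349 = 11×120 + 29
120 = 4×29 + 4
29 = 7×4 + 1
4 = 4×1 + 0
Since gcd(18617, 78755) = 1, back-substitute to write 1 as a combination:
1 = 29 − 7·4
1 = −7·120 + 29·29
1 = 29·1349 − 326·120
1 = −326·1469 + 355·1349
1 = 355·4287 − 1036·1469
1 = −1036·18617 + 4499·4287
1 = 4499·78755 − 19032·18617
Thus 18617·(-19032) ≡ 1 (mod 78755); reducing, -19032 mod 78755 = 59723.

59723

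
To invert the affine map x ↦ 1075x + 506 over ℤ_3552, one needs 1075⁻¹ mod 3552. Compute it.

2683

Extended Euclidean algorithm:
3552 = 3·1075 + 327
1075 = 3·327 + 94
327 = 3·94 + 45
94 = 2·45 + 4
45 = 11·4 + 1
4 = 4·1 + 0
Since gcd(1075, 3552) = 1, back-substitute to write 1 as a combination:
1 = 45 − 11·4
1 = −11·94 + 23·45
1 = 23·327 − 80·94
1 = −80·1075 + 263·327
1 = 263·3552 − 869·1075
Hence 1075⁻¹ ≡ -869 ≡ 2683 (mod 3552).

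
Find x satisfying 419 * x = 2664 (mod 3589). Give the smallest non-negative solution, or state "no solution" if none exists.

First find gcd(419, 3589):
3589 = 8×419 + 237
419 = 1×237 + 182
237 = 1×182 + 55
182 = 3×55 + 17
55 = 3×17 + 4
17 = 4×4 + 1
4 = 4×1 + 0
gcd = 1, so a unique solution mod 3589 exists.
Back-substitute for the Bézout coefficients:
1 = 17 − 4·4
1 = −4·55 + 13·17
1 = 13·182 − 43·55
1 = −43·237 + 56·182
1 = 56·419 − 99·237
1 = −99·3589 + 848·419
So 419·(848) ≡ 1 (mod 3589), giving 419⁻¹ ≡ 848.
x ≡ 419⁻¹·2664 ≡ 848·2664 ≡ 1591 (mod 3589).

1591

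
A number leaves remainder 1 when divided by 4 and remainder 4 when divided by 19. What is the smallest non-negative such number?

Write x = 1 + 4·k. Then 4·k ≡ 4 − 1 ≡ 3 (mod 19).
Need 4⁻¹ mod 19. Extended Euclid on (19, 4):
19 = 4×4 + 3
4 = 1×3 + 1
3 = 3×1 + 0
Back-substitute:
1 = 4 − 3
1 = −19 + 5·4
4⁻¹ ≡ 5 (mod 19), so k ≡ 5·3 ≡ 15 (mod 19).
x = 1 + 4·15 = 61.

61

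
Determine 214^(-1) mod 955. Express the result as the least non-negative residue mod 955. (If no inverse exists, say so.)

Apply the Euclidean algorithm to 955 and 214:
955 = 4·214 + 99
214 = 2·99 + 16
99 = 6·16 + 3
16 = 5·3 + 1
3 = 3·1 + 0
Since gcd(214, 955) = 1, back-substitute to write 1 as a combination:
1 = 16 − 5·3
1 = −5·99 + 31·16
1 = 31·214 − 67·99
1 = −67·955 + 299·214
So 214·299 ≡ 1 (mod 955).

299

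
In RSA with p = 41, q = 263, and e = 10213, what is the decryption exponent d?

φ(n) = (p−1)(q−1) = 40·262 = 10480.
Need d with 10213·d ≡ 1 (mod 10480). Apply the extended Euclidean algorithm:
10480 = 1*10213 + 267
10213 = 38*267 + 67
267 = 3*67 + 66
67 = 1*66 + 1
66 = 66*1 + 0
Back-substitute:
1 = 67 − 66
1 = −267 + 4·67
1 = 4·10213 − 153·267
1 = −153·10480 + 157·10213
So 10213·157 ≡ 1 (mod 10480), hence d = 157.

157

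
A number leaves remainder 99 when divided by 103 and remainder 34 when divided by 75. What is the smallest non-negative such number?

Write x = 99 + 103·k. Then 103·k ≡ 34 − 99 ≡ 10 (mod 75).
Need 103⁻¹ mod 75. Extended Euclid on (75, 28):
75 = 2×28 + 19
28 = 1×19 + 9
19 = 2×9 + 1
9 = 9×1 + 0
Back-substitute:
1 = 19 − 2·9
1 = −2·28 + 3·19
1 = 3·75 − 8·28
103⁻¹ ≡ 67 (mod 75), so k ≡ 67·10 ≡ 70 (mod 75).
x = 99 + 103·70 = 7309.

7309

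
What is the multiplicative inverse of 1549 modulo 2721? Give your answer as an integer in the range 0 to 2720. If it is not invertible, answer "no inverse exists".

gcd(2721, 1549) by repeated division:
2721 = 1·1549 + 1172
1549 = 1·1172 + 377
1172 = 3·377 + 41
377 = 9·41 + 8
41 = 5·8 + 1
8 = 8·1 + 0
gcd = 1, so the inverse exists. Back-substitute:
1 = 41 − 5·8
1 = −5·377 + 46·41
1 = 46·1172 − 143·377
1 = −143·1549 + 189·1172
1 = 189·2721 − 332·1549
So 1549·(-332) ≡ 1 (mod 2721), and -332 ≡ 2389 (mod 2721).

2389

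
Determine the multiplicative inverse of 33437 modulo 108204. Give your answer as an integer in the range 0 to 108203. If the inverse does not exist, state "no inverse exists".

34985

Run Euclid on (108204, 33437):
108204 = 3*33437 + 7893
33437 = 4*7893 + 1865
7893 = 4*1865 + 433
1865 = 4*433 + 133
433 = 3*133 + 34
133 = 3*34 + 31
34 = 1*31 + 3
31 = 10*3 + 1
3 = 3*1 + 0
Since gcd(33437, 108204) = 1, back-substitute to write 1 as a combination:
1 = 31 − 10·3
1 = −10·34 + 11·31
1 = 11·133 − 43·34
1 = −43·433 + 140·133
1 = 140·1865 − 603·433
1 = −603·7893 + 2552·1865
1 = 2552·33437 − 10811·7893
1 = −10811·108204 + 34985·33437
So 33437·34985 ≡ 1 (mod 108204).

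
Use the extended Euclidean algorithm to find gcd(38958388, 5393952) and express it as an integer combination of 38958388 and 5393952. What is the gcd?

Apply Euclid's algorithm to 38958388 and 5393952:
38958388 = 7*5393952 + 1200724
5393952 = 4*1200724 + 591056
1200724 = 2*591056 + 18612
591056 = 31*18612 + 14084
18612 = 1*14084 + 4528
14084 = 3*4528 + 500
4528 = 9*500 + 28
500 = 17*28 + 24
28 = 1*24 + 4
24 = 6*4 + 0
gcd(38958388, 5393952) = 4.
Working backward:
4 = 28 − 24
4 = −500 + 18·28
4 = 18·4528 − 163·500
4 = −163·14084 + 507·4528
4 = 507·18612 − 670·14084
4 = −670·591056 + 21277·18612
4 = 21277·1200724 − 43224·591056
4 = −43224·5393952 + 194173·1200724
4 = 194173·38958388 − 1402435·5393952
So 4 = (194173)·38958388 + (-1402435)·5393952.

4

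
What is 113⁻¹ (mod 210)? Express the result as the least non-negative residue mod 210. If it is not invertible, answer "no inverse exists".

197

Extended Euclidean algorithm:
210 = 1×113 + 97
113 = 1×97 + 16
97 = 6×16 + 1
16 = 16×1 + 0
The gcd is 1. Working backward:
1 = 97 − 6·16
1 = −6·113 + 7·97
1 = 7·210 − 13·113
So 113·(-13) ≡ 1 (mod 210), and -13 ≡ 197 (mod 210).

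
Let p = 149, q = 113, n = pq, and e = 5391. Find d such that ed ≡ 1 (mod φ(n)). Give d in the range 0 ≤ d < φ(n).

φ(n) = (p−1)(q−1) = 148·112 = 16576.
Need d with 5391·d ≡ 1 (mod 16576). Apply the extended Euclidean algorithm:
16576 = 3·5391 + 403
5391 = 13·403 + 152
403 = 2·152 + 99
152 = 1·99 + 53
99 = 1·53 + 46
53 = 1·46 + 7
46 = 6·7 + 4
7 = 1·4 + 3
4 = 1·3 + 1
3 = 3·1 + 0
Back-substitute:
1 = 4 − 3
1 = −7 + 2·4
1 = 2·46 − 13·7
1 = −13·53 + 15·46
1 = 15·99 − 28·53
1 = −28·152 + 43·99
1 = 43·403 − 114·152
1 = −114·5391 + 1525·403
1 = 1525·16576 − 4689·5391
So 5391·(-4689) ≡ 1 (mod 16576), hence d ≡ -4689 ≡ 11887 (mod 16576).

11887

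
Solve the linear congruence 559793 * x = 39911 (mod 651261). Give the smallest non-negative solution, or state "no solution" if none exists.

no solution

gcd(559793, 651261):
651261 = 1*559793 + 91468
559793 = 6*91468 + 10985
91468 = 8*10985 + 3588
10985 = 3*3588 + 221
3588 = 16*221 + 52
221 = 4*52 + 13
52 = 4*13 + 0
gcd = 13, but 13 ∤ 39911, so the congruence has no solution.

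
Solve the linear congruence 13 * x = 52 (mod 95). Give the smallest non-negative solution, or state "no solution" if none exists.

First find gcd(13, 95):
95 = 7*13 + 4
13 = 3*4 + 1
4 = 4*1 + 0
gcd = 1, so a unique solution mod 95 exists.
Back-substitute for the Bézout coefficients:
1 = 13 − 3·4
1 = −3·95 + 22·13
So 13·(22) ≡ 1 (mod 95), giving 13⁻¹ ≡ 22.
x ≡ 13⁻¹·52 ≡ 22·52 ≡ 4 (mod 95).

4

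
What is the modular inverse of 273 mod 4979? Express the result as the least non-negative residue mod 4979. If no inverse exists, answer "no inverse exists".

no inverse exists

Compute gcd(273, 4979):
4979 = 18×273 + 65
273 = 4×65 + 13
65 = 5×13 + 0
gcd(273, 4979) = 13 ≠ 1, so 273 has no multiplicative inverse modulo 4979.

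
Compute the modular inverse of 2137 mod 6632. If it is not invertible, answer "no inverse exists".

3361

Run Euclid on (6632, 2137):
6632 = 3*2137 + 221
2137 = 9*221 + 148
221 = 1*148 + 73
148 = 2*73 + 2
73 = 36*2 + 1
2 = 2*1 + 0
Since gcd(2137, 6632) = 1, back-substitute to write 1 as a combination:
1 = 73 − 36·2
1 = −36·148 + 73·73
1 = 73·221 − 109·148
1 = −109·2137 + 1054·221
1 = 1054·6632 − 3271·2137
Thus 2137·(-3271) ≡ 1 (mod 6632); reducing, -3271 mod 6632 = 3361.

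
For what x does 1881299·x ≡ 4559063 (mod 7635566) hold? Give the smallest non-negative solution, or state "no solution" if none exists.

809743

First find gcd(1881299, 7635566):
7635566 = 4·1881299 + 110370
1881299 = 17·110370 + 5009
110370 = 22·5009 + 172
5009 = 29·172 + 21
172 = 8·21 + 4
21 = 5·4 + 1
4 = 4·1 + 0
gcd = 1, so a unique solution mod 7635566 exists.
Back-substitute for the Bézout coefficients:
1 = 21 − 5·4
1 = −5·172 + 41·21
1 = 41·5009 − 1194·172
1 = −1194·110370 + 26309·5009
1 = 26309·1881299 − 448447·110370
1 = −448447·7635566 + 1820097·1881299
So 1881299·(1820097) ≡ 1 (mod 7635566), giving 1881299⁻¹ ≡ 1820097.
x ≡ 1881299⁻¹·4559063 ≡ 1820097·4559063 ≡ 809743 (mod 7635566).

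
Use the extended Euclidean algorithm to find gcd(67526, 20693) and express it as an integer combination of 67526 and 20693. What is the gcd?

1

Euclidean algorithm:
67526 = 3*20693 + 5447
20693 = 3*5447 + 4352
5447 = 1*4352 + 1095
4352 = 3*1095 + 1067
1095 = 1*1067 + 28
1067 = 38*28 + 3
28 = 9*3 + 1
3 = 3*1 + 0
gcd(67526, 20693) = 1.
Express as a combination:
1 = 28 − 9·3
1 = −9·1067 + 343·28
1 = 343·1095 − 352·1067
1 = −352·4352 + 1399·1095
1 = 1399·5447 − 1751·4352
1 = −1751·20693 + 6652·5447
1 = 6652·67526 − 21707·20693
So 1 = (6652)·67526 + (-21707)·20693.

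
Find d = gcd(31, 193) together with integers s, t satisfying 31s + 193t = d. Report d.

Euclidean algorithm:
193 = 6*31 + 7
31 = 4*7 + 3
7 = 2*3 + 1
3 = 3*1 + 0
gcd(31, 193) = 1.
Express as a combination:
1 = 7 − 2·3
1 = −2·31 + 9·7
1 = 9·193 − 56·31
So 1 = (9)·193 + (-56)·31.

1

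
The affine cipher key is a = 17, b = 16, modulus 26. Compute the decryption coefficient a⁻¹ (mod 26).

gcd(26, 17) by repeated division:
26 = 1·17 + 9
17 = 1·9 + 8
9 = 1·8 + 1
8 = 8·1 + 0
Since gcd(17, 26) = 1, back-substitute to write 1 as a combination:
1 = 9 − 8
1 = −17 + 2·9
1 = 2·26 − 3·17
So 17·(-3) ≡ 1 (mod 26), and -3 ≡ 23 (mod 26).

23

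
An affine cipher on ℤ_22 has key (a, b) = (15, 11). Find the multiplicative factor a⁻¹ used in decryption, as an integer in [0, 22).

gcd(22, 15) by repeated division:
22 = 1*15 + 7
15 = 2*7 + 1
7 = 7*1 + 0
The gcd is 1. Working backward:
1 = 15 − 2·7
1 = −2·22 + 3·15
So 15·3 ≡ 1 (mod 22).

3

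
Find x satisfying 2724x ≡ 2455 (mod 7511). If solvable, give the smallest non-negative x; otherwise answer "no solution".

First find gcd(2724, 7511):
7511 = 2×2724 + 2063
2724 = 1×2063 + 661
2063 = 3×661 + 80
661 = 8×80 + 21
80 = 3×21 + 17
21 = 1×17 + 4
17 = 4×4 + 1
4 = 4×1 + 0
gcd = 1, so a unique solution mod 7511 exists.
Back-substitute for the Bézout coefficients:
1 = 17 − 4·4
1 = −4·21 + 5·17
1 = 5·80 − 19·21
1 = −19·661 + 157·80
1 = 157·2063 − 490·661
1 = −490·2724 + 647·2063
1 = 647·7511 − 1784·2724
So 2724·(-1784) ≡ 1 (mod 7511), giving 2724⁻¹ ≡ 5727.
x ≡ 2724⁻¹·2455 ≡ 5727·2455 ≡ 6704 (mod 7511).

6704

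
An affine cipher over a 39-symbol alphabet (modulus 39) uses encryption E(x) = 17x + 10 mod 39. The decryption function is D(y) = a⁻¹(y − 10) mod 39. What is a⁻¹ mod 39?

gcd(39, 17) by repeated division:
39 = 2×17 + 5
17 = 3×5 + 2
5 = 2×2 + 1
2 = 2×1 + 0
Since gcd(17, 39) = 1, back-substitute to write 1 as a combination:
1 = 5 − 2·2
1 = −2·17 + 7·5
1 = 7·39 − 16·17
Hence 17⁻¹ ≡ -16 ≡ 23 (mod 39).

23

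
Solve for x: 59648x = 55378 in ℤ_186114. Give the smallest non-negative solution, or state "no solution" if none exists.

92930

First find gcd(59648, 186114):
186114 = 3·59648 + 7170
59648 = 8·7170 + 2288
7170 = 3·2288 + 306
2288 = 7·306 + 146
306 = 2·146 + 14
146 = 10·14 + 6
14 = 2·6 + 2
6 = 3·2 + 0
gcd = 2 and 2 | 55378, so solutions exist. Divide through by 2: 29824x ≡ 27689 (mod 93057).
Now find 29824⁻¹ mod 93057:
93057 = 3·29824 + 3585
29824 = 8·3585 + 1144
3585 = 3·1144 + 153
1144 = 7·153 + 73
153 = 2·73 + 7
73 = 10·7 + 3
7 = 2·3 + 1
3 = 3·1 + 0
Back-substitute:
1 = 7 − 2·3
1 = −2·73 + 21·7
1 = 21·153 − 44·73
1 = −44·1144 + 329·153
1 = 329·3585 − 1031·1144
1 = −1031·29824 + 8577·3585
1 = 8577·93057 − 26762·29824
So 29824·(-26762) ≡ 1 (mod 93057), i.e. 29824⁻¹ ≡ 66295.
Then x ≡ 66295·27689 ≡ 92930 (mod 93057); the smallest non-negative solution is x = 92930.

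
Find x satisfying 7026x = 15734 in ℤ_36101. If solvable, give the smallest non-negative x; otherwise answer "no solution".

First find gcd(7026, 36101):
36101 = 5*7026 + 971
7026 = 7*971 + 229
971 = 4*229 + 55
229 = 4*55 + 9
55 = 6*9 + 1
9 = 9*1 + 0
gcd = 1, so a unique solution mod 36101 exists.
Back-substitute for the Bézout coefficients:
1 = 55 − 6·9
1 = −6·229 + 25·55
1 = 25·971 − 106·229
1 = −106·7026 + 767·971
1 = 767·36101 − 3941·7026
So 7026·(-3941) ≡ 1 (mod 36101), giving 7026⁻¹ ≡ 32160.
x ≡ 7026⁻¹·15734 ≡ 32160·15734 ≡ 13824 (mod 36101).

13824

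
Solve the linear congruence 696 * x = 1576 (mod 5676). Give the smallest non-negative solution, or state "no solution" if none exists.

gcd(696, 5676):
5676 = 8·696 + 108
696 = 6·108 + 48
108 = 2·48 + 12
48 = 4·12 + 0
gcd = 12, but 12 ∤ 1576, so the congruence has no solution.

no solution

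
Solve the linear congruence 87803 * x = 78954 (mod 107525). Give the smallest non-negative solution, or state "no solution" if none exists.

First find gcd(87803, 107525):
107525 = 1×87803 + 19722
87803 = 4×19722 + 8915
19722 = 2×8915 + 1892
8915 = 4×1892 + 1347
1892 = 1×1347 + 545
1347 = 2×545 + 257
545 = 2×257 + 31
257 = 8×31 + 9
31 = 3×9 + 4
9 = 2×4 + 1
4 = 4×1 + 0
gcd = 1, so a unique solution mod 107525 exists.
Back-substitute for the Bézout coefficients:
1 = 9 − 2·4
1 = −2·31 + 7·9
1 = 7·257 − 58·31
1 = −58·545 + 123·257
1 = 123·1347 − 304·545
1 = −304·1892 + 427·1347
1 = 427·8915 − 2012·1892
1 = −2012·19722 + 4451·8915
1 = 4451·87803 − 19816·19722
1 = −19816·107525 + 24267·87803
So 87803·(24267) ≡ 1 (mod 107525), giving 87803⁻¹ ≡ 24267.
x ≡ 87803⁻¹·78954 ≡ 24267·78954 ≡ 96268 (mod 107525).

96268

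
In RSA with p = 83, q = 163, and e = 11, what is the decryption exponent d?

φ(n) = (p−1)(q−1) = 82·162 = 13284.
Need d with 11·d ≡ 1 (mod 13284). Apply the extended Euclidean algorithm:
13284 = 1207*11 + 7
11 = 1*7 + 4
7 = 1*4 + 3
4 = 1*3 + 1
3 = 3*1 + 0
Back-substitute:
1 = 4 − 3
1 = −7 + 2·4
1 = 2·11 − 3·7
1 = −3·13284 + 3623·11
So 11·3623 ≡ 1 (mod 13284), hence d = 3623.

3623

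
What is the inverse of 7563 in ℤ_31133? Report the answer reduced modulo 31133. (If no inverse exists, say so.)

Extended Euclidean algorithm:
31133 = 4*7563 + 881
7563 = 8*881 + 515
881 = 1*515 + 366
515 = 1*366 + 149
366 = 2*149 + 68
149 = 2*68 + 13
68 = 5*13 + 3
13 = 4*3 + 1
3 = 3*1 + 0
Since gcd(7563, 31133) = 1, back-substitute to write 1 as a combination:
1 = 13 − 4·3
1 = −4·68 + 21·13
1 = 21·149 − 46·68
1 = −46·366 + 113·149
1 = 113·515 − 159·366
1 = −159·881 + 272·515
1 = 272·7563 − 2335·881
1 = −2335·31133 + 9612·7563
So 7563·9612 ≡ 1 (mod 31133).

9612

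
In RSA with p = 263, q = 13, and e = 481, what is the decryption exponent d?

φ(n) = (p−1)(q−1) = 262·12 = 3144.
Need d with 481·d ≡ 1 (mod 3144). Apply the extended Euclidean algorithm:
3144 = 6*481 + 258
481 = 1*258 + 223
258 = 1*223 + 35
223 = 6*35 + 13
35 = 2*13 + 9
13 = 1*9 + 4
9 = 2*4 + 1
4 = 4*1 + 0
Back-substitute:
1 = 9 − 2·4
1 = −2·13 + 3·9
1 = 3·35 − 8·13
1 = −8·223 + 51·35
1 = 51·258 − 59·223
1 = −59·481 + 110·258
1 = 110·3144 − 719·481
So 481·(-719) ≡ 1 (mod 3144), hence d ≡ -719 ≡ 2425 (mod 3144).

2425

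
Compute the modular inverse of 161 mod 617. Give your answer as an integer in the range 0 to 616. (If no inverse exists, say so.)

23

Extended Euclidean algorithm:
617 = 3·161 + 134
161 = 1·134 + 27
134 = 4·27 + 26
27 = 1·26 + 1
26 = 26·1 + 0
gcd = 1, so the inverse exists. Back-substitute:
1 = 27 − 26
1 = −134 + 5·27
1 = 5·161 − 6·134
1 = −6·617 + 23·161
So 161·23 ≡ 1 (mod 617).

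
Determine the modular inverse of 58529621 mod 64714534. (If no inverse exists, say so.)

16067155

Apply the Euclidean algorithm to 64714534 and 58529621:
64714534 = 1·58529621 + 6184913
58529621 = 9·6184913 + 2865404
6184913 = 2·2865404 + 454105
2865404 = 6·454105 + 140774
454105 = 3·140774 + 31783
140774 = 4·31783 + 13642
31783 = 2·13642 + 4499
13642 = 3·4499 + 145
4499 = 31·145 + 4
145 = 36·4 + 1
4 = 4·1 + 0
Since gcd(58529621, 64714534) = 1, back-substitute to write 1 as a combination:
1 = 145 − 36·4
1 = −36·4499 + 1117·145
1 = 1117·13642 − 3387·4499
1 = −3387·31783 + 7891·13642
1 = 7891·140774 − 34951·31783
1 = −34951·454105 + 112744·140774
1 = 112744·2865404 − 711415·454105
1 = −711415·6184913 + 1535574·2865404
1 = 1535574·58529621 − 14531581·6184913
1 = −14531581·64714534 + 16067155·58529621
So 58529621·16067155 ≡ 1 (mod 64714534).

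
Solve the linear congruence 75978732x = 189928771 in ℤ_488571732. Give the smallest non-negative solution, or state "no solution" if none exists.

gcd(75978732, 488571732):
488571732 = 6×75978732 + 32699340
75978732 = 2×32699340 + 10580052
32699340 = 3×10580052 + 959184
10580052 = 11×959184 + 29028
959184 = 33×29028 + 1260
29028 = 23×1260 + 48
1260 = 26×48 + 12
48 = 4×12 + 0
gcd = 12, but 12 ∤ 189928771, so the congruence has no solution.

no solution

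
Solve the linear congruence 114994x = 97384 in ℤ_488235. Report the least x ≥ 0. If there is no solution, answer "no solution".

no solution

gcd(114994, 488235):
488235 = 4×114994 + 28259
114994 = 4×28259 + 1958
28259 = 14×1958 + 847
1958 = 2×847 + 264
847 = 3×264 + 55
264 = 4×55 + 44
55 = 1×44 + 11
44 = 4×11 + 0
gcd = 11, but 11 ∤ 97384, so the congruence has no solution.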